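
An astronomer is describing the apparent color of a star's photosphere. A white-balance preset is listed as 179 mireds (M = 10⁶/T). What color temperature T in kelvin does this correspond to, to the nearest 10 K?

5590 K

T = 10⁶ / 179 = 5586.59 K → 5590 K.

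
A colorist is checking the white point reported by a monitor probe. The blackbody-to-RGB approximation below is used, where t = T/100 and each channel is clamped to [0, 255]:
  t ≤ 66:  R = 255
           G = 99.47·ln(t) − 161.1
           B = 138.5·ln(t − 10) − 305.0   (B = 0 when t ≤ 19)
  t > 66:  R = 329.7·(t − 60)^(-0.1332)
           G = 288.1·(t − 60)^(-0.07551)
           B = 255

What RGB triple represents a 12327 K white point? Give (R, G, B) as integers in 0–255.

(190, 211, 255)

t = 12327/100 = 123.27; the t > 66 branch applies.
R = 329.7·(123.27 − 60)^(-0.1332) = 329.7·63.27^(-0.1332) = 329.7·0.57555 = 189.758.
G = 288.1·(123.27 − 60)^(-0.07551) = 288.1·63.27^(-0.07551) = 288.1·0.73112 = 210.637.
B = 255 by definition for t > 66.
Rounded: (190, 211, 255).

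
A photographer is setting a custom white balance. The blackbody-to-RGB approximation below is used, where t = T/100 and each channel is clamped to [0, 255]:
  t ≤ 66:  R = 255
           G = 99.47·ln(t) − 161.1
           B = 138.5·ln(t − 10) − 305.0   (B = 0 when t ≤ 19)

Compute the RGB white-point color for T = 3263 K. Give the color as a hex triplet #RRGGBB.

#FFBA7F

t = 3263/100 = 32.63; the t ≤ 66 branch applies.
R = 255 by definition for t ≤ 66.
G = 99.47·ln 32.63 − 161.1 = 99.47·3.4852 − 161.1 = 185.576.
B = 138.5·ln(32.63 − 10) − 305.0 = 138.5·ln 22.63 − 305.0 = 138.5·3.1193 − 305.0 = 127.020.
Rounded: (255, 186, 127).
In hex: #FFBA7F.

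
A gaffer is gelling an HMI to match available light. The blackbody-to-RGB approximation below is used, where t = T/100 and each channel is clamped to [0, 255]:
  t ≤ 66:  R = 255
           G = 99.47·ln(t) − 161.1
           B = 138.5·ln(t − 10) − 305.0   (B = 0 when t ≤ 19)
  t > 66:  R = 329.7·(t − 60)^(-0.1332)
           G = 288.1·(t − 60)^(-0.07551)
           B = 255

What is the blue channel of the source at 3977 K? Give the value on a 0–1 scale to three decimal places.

0.647

t = 3977/100 = 39.77; the t ≤ 66 branch applies.
B = 138.5·ln(39.77 − 10) − 305.0 = 138.5·ln 29.77 − 305.0 = 138.5·3.3935 − 305.0 = 165.000.
On a 0–1 scale: 165.000/255 = 0.6471 → 0.647.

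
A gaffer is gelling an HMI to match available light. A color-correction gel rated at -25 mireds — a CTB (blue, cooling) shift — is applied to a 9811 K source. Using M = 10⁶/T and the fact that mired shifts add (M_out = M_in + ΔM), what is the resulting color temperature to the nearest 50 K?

M_in = 10⁶/9811 = 101.93 mireds.
M_out = 101.93 + (-25) = 76.93 mireds.
T_out = 10⁶/76.93 = 12999.4 K → 13000 K.

13000 K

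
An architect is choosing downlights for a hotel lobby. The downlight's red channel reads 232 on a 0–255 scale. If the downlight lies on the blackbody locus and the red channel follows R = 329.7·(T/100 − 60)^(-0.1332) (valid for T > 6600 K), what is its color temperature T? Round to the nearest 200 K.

(t − 60)^(-0.1332) = 232/329.7 = 0.70367.
t − 60 = 0.70367^(1/-0.1332) = 0.70367^(-7.508) = 13.992, so t = 73.992.
T = 100·t = 7399 K → 7400 K to the nearest 200 K.

7400 K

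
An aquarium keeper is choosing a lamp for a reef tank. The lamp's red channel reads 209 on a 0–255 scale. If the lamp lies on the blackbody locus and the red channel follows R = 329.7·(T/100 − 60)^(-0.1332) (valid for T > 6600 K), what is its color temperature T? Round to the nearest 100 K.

(t − 60)^(-0.1332) = 209/329.7 = 0.63391.
t − 60 = 0.63391^(1/-0.1332) = 0.63391^(-7.508) = 30.639, so t = 90.639.
T = 100·t = 9064 K → 9100 K to the nearest 100 K.

9100 K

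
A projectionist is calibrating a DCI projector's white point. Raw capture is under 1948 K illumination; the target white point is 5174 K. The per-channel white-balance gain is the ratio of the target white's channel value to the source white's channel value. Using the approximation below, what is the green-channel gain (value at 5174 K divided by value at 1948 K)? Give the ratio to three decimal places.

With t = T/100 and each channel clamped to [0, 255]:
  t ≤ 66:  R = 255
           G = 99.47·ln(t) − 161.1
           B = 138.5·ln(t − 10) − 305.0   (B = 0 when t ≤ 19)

At 1948 K (t = 19.48):
  G = 99.47·ln 19.48 − 161.1 = 99.47·2.9694 − 161.1 = 134.265.
At 5174 K (t = 51.74):
  G = 99.47·ln 51.74 − 161.1 = 99.47·3.9462 − 161.1 = 231.432.
Gain = 231.432 / 134.265 = 1.7237 → 1.724.

1.724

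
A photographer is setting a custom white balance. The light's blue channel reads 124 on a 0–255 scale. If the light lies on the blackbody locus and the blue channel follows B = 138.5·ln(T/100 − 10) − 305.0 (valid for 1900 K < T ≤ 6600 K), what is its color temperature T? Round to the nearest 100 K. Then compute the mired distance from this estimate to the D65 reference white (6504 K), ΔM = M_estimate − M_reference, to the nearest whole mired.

+159 mireds

ln(t − 10) = (124 + 305.0) / 138.5 = 3.0975.
t − 10 = e^3.0975 = 22.142, so t = 32.142.
T = 100·t = 3214 K → 3200 K to the nearest 100 K.
M_estimate = 10⁶/3200 = 312.50; M_reference = 10⁶/6504 = 153.75.
ΔM = 312.50 − 153.75 = 158.75 → +159 mireds.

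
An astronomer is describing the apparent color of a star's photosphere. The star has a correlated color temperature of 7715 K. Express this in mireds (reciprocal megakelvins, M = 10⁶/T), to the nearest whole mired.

M = 10⁶ / 7715 = 129.618 → 130 mireds.

130 mireds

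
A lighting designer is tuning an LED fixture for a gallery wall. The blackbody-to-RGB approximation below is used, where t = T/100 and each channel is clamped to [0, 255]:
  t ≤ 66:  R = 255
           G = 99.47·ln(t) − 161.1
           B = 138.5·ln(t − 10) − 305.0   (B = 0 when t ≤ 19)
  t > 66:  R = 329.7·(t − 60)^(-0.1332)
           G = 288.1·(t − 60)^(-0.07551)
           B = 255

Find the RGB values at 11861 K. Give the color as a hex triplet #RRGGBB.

#C0D4FF

t = 11861/100 = 118.61; the t > 66 branch applies.
R = 329.7·(118.61 − 60)^(-0.1332) = 329.7·58.61^(-0.1332) = 329.7·0.58144 = 191.701.
G = 288.1·(118.61 − 60)^(-0.07551) = 288.1·58.61^(-0.07551) = 288.1·0.73536 = 211.857.
B = 255 by definition for t > 66.
Rounded: (192, 212, 255).
In hex: #C0D4FF.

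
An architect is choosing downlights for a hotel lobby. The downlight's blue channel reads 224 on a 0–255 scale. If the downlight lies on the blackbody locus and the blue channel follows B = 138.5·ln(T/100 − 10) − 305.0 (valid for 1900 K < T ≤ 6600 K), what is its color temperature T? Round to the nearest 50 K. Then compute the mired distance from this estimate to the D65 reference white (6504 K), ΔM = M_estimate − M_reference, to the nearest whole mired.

ln(t − 10) = (224 + 305.0) / 138.5 = 3.8195.
t − 10 = e^3.8195 = 45.581, so t = 55.581.
T = 100·t = 5558 K → 5550 K to the nearest 50 K.
M_estimate = 10⁶/5550 = 180.18; M_reference = 10⁶/6504 = 153.75.
ΔM = 180.18 − 153.75 = 26.43 → +26 mireds.

+26 mireds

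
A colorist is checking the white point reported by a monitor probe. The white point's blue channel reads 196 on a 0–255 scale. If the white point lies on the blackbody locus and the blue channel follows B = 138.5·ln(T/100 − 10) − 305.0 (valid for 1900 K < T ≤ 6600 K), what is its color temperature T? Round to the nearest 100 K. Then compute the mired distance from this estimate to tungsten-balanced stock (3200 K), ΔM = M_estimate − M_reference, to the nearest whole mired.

ln(t − 10) = (196 + 305.0) / 138.5 = 3.6173.
t − 10 = e^3.6173 = 37.238, so t = 47.238.
T = 100·t = 4724 K → 4700 K to the nearest 100 K.
M_estimate = 10⁶/4700 = 212.77; M_reference = 10⁶/3200 = 312.50.
ΔM = 212.77 − 312.50 = -99.73 → -100 mireds.

-100 mireds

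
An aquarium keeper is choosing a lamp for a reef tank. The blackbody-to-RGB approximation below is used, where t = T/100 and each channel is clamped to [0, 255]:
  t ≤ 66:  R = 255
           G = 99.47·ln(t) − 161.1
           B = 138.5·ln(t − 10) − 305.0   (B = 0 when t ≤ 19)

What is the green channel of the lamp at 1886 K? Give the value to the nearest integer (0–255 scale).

t = 1886/100 = 18.86; the t ≤ 66 branch applies.
G = 99.47·ln 18.86 − 161.1 = 99.47·2.9370 − 161.1 = 131.048.
Rounded: 131.

131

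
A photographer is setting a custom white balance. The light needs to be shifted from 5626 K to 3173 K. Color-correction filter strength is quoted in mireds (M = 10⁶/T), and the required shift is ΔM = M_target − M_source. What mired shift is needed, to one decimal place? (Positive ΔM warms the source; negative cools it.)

+137.4 mireds

M_source = 10⁶/5626 = 177.746; M_target = 10⁶/3173 = 315.159.
ΔM = 315.159 − 177.746 = 137.413 → +137.4 mireds, a warming shift.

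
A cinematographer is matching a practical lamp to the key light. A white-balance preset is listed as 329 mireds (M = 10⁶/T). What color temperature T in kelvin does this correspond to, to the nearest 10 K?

T = 10⁶ / 329 = 3039.51 K → 3040 K.

3040 K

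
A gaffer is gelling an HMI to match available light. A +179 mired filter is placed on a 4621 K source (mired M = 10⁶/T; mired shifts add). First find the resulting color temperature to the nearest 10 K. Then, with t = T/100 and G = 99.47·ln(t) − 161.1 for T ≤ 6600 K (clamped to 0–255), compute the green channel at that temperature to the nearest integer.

160

M_in = 10⁶/4621 = 216.40; M_out = 216.40 + (+179) = 395.40.
T_out = 10⁶/395.40 = 2529.1 K → 2530 K; t = 25.3.
G = 99.47·ln 25.3 − 161.1 = 99.47·3.2308 − 161.1 = 160.268.
Rounded: 160.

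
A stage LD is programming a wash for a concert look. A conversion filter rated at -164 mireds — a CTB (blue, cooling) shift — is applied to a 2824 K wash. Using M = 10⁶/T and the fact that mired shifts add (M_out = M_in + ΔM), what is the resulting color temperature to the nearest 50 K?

M_in = 10⁶/2824 = 354.11 mireds.
M_out = 354.11 + (-164) = 190.11 mireds.
T_out = 10⁶/190.11 = 5260.2 K → 5250 K.

5250 K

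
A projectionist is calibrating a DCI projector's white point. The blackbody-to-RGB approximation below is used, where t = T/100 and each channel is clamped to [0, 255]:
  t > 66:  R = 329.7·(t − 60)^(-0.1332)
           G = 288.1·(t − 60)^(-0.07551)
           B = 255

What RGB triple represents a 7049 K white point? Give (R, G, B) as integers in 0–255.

t = 7049/100 = 70.49; the t > 66 branch applies.
R = 329.7·(70.49 − 60)^(-0.1332) = 329.7·10.49^(-0.1332) = 329.7·0.73119 = 241.075.
G = 288.1·(70.49 − 60)^(-0.07551) = 288.1·10.49^(-0.07551) = 288.1·0.83738 = 241.248.
B = 255 by definition for t > 66.
Rounded: (241, 241, 255).

(241, 241, 255)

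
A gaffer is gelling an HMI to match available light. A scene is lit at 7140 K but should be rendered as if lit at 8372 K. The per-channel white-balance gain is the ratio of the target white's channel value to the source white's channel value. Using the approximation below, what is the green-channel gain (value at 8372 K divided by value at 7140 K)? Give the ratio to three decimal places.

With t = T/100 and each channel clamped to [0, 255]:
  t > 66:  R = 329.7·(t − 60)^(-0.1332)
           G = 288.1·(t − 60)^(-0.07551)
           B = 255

0.946

At 7140 K (t = 71.4):
  G = 288.1·(71.4 − 60)^(-0.07551) = 288.1·11.4^(-0.07551) = 288.1·0.83213 = 239.738.
At 8372 K (t = 83.72):
  G = 288.1·(83.72 − 60)^(-0.07551) = 288.1·23.72^(-0.07551) = 288.1·0.78735 = 226.834.
Gain = 226.834 / 239.738 = 0.9462 → 0.946.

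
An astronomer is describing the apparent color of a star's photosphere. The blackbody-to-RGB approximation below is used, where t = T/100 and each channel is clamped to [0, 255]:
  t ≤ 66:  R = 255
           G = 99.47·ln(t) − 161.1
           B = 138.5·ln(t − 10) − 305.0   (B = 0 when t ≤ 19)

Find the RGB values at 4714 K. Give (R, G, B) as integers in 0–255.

t = 4714/100 = 47.14; the t ≤ 66 branch applies.
R = 255 by definition for t ≤ 66.
G = 99.47·ln 47.14 − 161.1 = 99.47·3.8531 − 161.1 = 222.170.
B = 138.5·ln(47.14 − 10) − 305.0 = 138.5·ln 37.14 − 305.0 = 138.5·3.6147 − 305.0 = 195.635.
Rounded: (255, 222, 196).

(255, 222, 196)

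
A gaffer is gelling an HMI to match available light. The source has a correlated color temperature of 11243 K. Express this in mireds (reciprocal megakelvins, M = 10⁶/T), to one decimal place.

88.9 mireds

M = 10⁶ / 11243 = 88.944 → 88.9 mireds.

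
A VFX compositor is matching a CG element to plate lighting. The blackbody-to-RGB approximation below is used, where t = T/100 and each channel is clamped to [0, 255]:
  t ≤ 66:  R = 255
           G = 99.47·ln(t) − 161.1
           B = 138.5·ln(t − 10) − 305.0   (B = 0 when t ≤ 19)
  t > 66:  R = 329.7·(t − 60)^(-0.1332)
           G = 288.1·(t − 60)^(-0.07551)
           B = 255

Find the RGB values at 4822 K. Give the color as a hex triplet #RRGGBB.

#FFE0C8

t = 4822/100 = 48.22; the t ≤ 66 branch applies.
R = 255 by definition for t ≤ 66.
G = 99.47·ln 48.22 − 161.1 = 99.47·3.8758 − 161.1 = 224.423.
B = 138.5·ln(48.22 − 10) − 305.0 = 138.5·ln 38.22 − 305.0 = 138.5·3.6434 − 305.0 = 199.605.
Rounded: (255, 224, 200).
In hex: #FFE0C8.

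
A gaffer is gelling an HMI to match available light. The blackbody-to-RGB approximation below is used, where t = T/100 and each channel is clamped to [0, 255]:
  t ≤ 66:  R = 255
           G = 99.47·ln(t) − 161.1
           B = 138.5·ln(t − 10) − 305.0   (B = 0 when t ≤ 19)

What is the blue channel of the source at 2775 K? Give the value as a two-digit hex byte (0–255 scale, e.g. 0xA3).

t = 2775/100 = 27.75; the t ≤ 66 branch applies.
B = 138.5·ln(27.75 − 10) − 305.0 = 138.5·ln 17.75 − 305.0 = 138.5·2.8764 − 305.0 = 93.379.
Rounded: 93; in hex, 0x5D.

0x5D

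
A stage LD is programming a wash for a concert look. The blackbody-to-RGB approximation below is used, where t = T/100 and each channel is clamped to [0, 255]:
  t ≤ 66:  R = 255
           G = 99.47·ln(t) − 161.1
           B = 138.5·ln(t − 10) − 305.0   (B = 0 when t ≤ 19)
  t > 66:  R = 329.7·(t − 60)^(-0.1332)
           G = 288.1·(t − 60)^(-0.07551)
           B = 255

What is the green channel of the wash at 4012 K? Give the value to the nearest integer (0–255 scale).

t = 4012/100 = 40.12; the t ≤ 66 branch applies.
G = 99.47·ln 40.12 − 161.1 = 99.47·3.6919 − 161.1 = 206.131.
Rounded: 206.

206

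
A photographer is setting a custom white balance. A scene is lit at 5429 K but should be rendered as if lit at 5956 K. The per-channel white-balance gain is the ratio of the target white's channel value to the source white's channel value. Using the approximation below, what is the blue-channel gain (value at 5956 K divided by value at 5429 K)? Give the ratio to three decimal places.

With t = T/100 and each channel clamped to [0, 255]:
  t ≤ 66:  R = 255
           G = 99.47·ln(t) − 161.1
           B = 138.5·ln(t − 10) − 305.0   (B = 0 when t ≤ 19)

At 5429 K (t = 54.29):
  B = 138.5·ln(54.29 − 10) − 305.0 = 138.5·ln 44.29 − 305.0 = 138.5·3.7908 − 305.0 = 220.020.
At 5956 K (t = 59.56):
  B = 138.5·ln(59.56 − 10) − 305.0 = 138.5·ln 49.56 − 305.0 = 138.5·3.9032 − 305.0 = 235.591.
Gain = 235.591 / 220.020 = 1.0708 → 1.071.

1.071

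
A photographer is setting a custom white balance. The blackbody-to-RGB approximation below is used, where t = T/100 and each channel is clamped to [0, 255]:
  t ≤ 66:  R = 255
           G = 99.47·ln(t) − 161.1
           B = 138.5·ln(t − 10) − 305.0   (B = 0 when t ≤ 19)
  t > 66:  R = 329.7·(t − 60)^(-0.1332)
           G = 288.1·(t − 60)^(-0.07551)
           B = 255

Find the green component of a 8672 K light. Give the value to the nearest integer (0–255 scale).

225

t = 8672/100 = 86.72; the t > 66 branch applies.
G = 288.1·(86.72 − 60)^(-0.07551) = 288.1·26.72^(-0.07551) = 288.1·0.78030 = 224.803.
Rounded: 225.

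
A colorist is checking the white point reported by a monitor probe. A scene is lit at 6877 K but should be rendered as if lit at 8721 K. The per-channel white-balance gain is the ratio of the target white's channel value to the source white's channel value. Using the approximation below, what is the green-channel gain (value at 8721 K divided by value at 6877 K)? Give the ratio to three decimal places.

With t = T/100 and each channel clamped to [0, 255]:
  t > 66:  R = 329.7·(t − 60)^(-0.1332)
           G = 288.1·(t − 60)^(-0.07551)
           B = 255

At 6877 K (t = 68.77):
  G = 288.1·(68.77 − 60)^(-0.07551) = 288.1·8.77^(-0.07551) = 288.1·0.84878 = 244.533.
At 8721 K (t = 87.21):
  G = 288.1·(87.21 − 60)^(-0.07551) = 288.1·27.21^(-0.07551) = 288.1·0.77923 = 224.495.
Gain = 224.495 / 244.533 = 0.9181 → 0.918.

0.918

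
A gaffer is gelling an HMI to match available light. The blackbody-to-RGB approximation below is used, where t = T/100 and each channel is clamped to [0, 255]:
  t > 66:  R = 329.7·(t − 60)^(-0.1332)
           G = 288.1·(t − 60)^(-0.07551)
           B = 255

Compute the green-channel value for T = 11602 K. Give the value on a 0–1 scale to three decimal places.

t = 11602/100 = 116.02; the t > 66 branch applies.
G = 288.1·(116.02 − 60)^(-0.07551) = 288.1·56.02^(-0.07551) = 288.1·0.73787 = 212.582.
On a 0–1 scale: 212.582/255 = 0.8337 → 0.834.

0.834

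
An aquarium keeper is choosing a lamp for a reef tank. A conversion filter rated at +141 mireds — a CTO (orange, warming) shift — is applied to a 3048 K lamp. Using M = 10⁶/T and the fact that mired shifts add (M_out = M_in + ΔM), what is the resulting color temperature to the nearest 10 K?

2130 K

M_in = 10⁶/3048 = 328.08 mireds.
M_out = 328.08 + (+141) = 469.08 mireds.
T_out = 10⁶/469.08 = 2131.8 K → 2130 K.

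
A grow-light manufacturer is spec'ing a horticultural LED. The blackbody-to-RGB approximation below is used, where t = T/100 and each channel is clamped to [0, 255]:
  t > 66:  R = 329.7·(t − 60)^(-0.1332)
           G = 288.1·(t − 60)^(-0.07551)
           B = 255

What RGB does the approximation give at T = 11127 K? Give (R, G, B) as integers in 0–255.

t = 11127/100 = 111.27; the t > 66 branch applies.
R = 329.7·(111.27 − 60)^(-0.1332) = 329.7·51.27^(-0.1332) = 329.7·0.59190 = 195.148.
G = 288.1·(111.27 − 60)^(-0.07551) = 288.1·51.27^(-0.07551) = 288.1·0.74283 = 214.009.
B = 255 by definition for t > 66.
Rounded: (195, 214, 255).

(195, 214, 255)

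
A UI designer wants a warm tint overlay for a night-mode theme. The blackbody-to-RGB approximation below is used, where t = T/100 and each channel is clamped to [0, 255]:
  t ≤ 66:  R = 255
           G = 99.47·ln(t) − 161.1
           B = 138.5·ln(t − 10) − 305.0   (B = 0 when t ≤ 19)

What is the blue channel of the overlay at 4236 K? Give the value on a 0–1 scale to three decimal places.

t = 4236/100 = 42.36; the t ≤ 66 branch applies.
B = 138.5·ln(42.36 − 10) − 305.0 = 138.5·ln 32.36 − 305.0 = 138.5·3.4769 − 305.0 = 176.554.
On a 0–1 scale: 176.554/255 = 0.6924 → 0.692.

0.692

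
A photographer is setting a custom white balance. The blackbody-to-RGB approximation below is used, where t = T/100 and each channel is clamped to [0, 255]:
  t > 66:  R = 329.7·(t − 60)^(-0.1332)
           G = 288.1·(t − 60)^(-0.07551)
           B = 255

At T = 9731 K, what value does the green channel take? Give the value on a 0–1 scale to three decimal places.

t = 9731/100 = 97.31; the t > 66 branch applies.
G = 288.1·(97.31 − 60)^(-0.07551) = 288.1·37.31^(-0.07551) = 288.1·0.76087 = 219.207.
On a 0–1 scale: 219.207/255 = 0.8596 → 0.860.

0.860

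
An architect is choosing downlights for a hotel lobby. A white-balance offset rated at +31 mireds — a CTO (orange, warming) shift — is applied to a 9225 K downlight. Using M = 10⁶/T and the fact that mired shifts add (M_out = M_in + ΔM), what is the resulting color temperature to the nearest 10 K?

M_in = 10⁶/9225 = 108.40 mireds.
M_out = 108.40 + (+31) = 139.40 mireds.
T_out = 10⁶/139.40 = 7173.5 K → 7170 K.

7170 K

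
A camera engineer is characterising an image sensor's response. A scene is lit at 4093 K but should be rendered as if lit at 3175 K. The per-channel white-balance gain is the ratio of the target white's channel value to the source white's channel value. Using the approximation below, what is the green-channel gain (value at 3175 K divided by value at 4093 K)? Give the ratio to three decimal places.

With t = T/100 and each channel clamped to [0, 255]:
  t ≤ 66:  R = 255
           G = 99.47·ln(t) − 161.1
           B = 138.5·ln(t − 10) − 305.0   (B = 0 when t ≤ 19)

At 4093 K (t = 40.93):
  G = 99.47·ln 40.93 − 161.1 = 99.47·3.7119 − 161.1 = 208.119.
At 3175 K (t = 31.75):
  G = 99.47·ln 31.75 − 161.1 = 99.47·3.4579 − 161.1 = 182.857.
Gain = 182.857 / 208.119 = 0.8786 → 0.879.

0.879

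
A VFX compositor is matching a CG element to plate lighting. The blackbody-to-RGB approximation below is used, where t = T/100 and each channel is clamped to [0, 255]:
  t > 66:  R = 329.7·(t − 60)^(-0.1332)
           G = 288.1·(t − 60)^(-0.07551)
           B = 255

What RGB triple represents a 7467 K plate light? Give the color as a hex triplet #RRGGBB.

t = 7467/100 = 74.67; the t > 66 branch applies.
R = 329.7·(74.67 − 60)^(-0.1332) = 329.7·14.67^(-0.1332) = 329.7·0.69925 = 230.542.
G = 288.1·(74.67 − 60)^(-0.07551) = 288.1·14.67^(-0.07551) = 288.1·0.81644 = 235.216.
B = 255 by definition for t > 66.
Rounded: (231, 235, 255).
In hex: #E7EBFF.

#E7EBFF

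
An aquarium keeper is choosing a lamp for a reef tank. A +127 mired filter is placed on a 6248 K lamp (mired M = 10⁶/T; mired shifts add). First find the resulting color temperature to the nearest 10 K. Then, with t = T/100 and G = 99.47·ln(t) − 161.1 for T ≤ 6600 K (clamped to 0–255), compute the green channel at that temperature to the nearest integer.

M_in = 10⁶/6248 = 160.05; M_out = 160.05 + (+127) = 287.05.
T_out = 10⁶/287.05 = 3483.7 K → 3480 K; t = 34.8.
G = 99.47·ln 34.8 − 161.1 = 99.47·3.5496 − 161.1 = 191.980.
Rounded: 192.

192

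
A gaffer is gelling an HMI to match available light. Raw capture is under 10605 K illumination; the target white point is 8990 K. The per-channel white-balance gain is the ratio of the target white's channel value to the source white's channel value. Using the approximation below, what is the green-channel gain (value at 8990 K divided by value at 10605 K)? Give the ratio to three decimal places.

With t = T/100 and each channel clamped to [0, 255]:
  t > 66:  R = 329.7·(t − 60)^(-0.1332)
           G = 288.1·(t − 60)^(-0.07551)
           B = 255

1.033

At 10605 K (t = 106.05):
  G = 288.1·(106.05 − 60)^(-0.07551) = 288.1·46.05^(-0.07551) = 288.1·0.74888 = 215.751.
At 8990 K (t = 89.9):
  G = 288.1·(89.9 − 60)^(-0.07551) = 288.1·29.9^(-0.07551) = 288.1·0.77370 = 222.903.
Gain = 222.903 / 215.751 = 1.0331 → 1.033.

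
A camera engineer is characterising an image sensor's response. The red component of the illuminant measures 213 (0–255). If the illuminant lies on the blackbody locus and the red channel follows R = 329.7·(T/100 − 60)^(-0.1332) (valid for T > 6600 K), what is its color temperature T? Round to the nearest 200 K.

8600 K

(t − 60)^(-0.1332) = 213/329.7 = 0.64604.
t − 60 = 0.64604^(1/-0.1332) = 0.64604^(-7.508) = 26.575, so t = 86.575.
T = 100·t = 8657 K → 8600 K to the nearest 200 K.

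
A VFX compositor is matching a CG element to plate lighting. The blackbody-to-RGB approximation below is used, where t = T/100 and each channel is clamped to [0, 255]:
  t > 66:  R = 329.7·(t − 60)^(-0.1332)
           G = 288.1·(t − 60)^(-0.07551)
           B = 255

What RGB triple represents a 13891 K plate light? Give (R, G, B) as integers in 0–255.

(184, 207, 255)

t = 13891/100 = 138.91; the t > 66 branch applies.
R = 329.7·(138.91 − 60)^(-0.1332) = 329.7·78.91^(-0.1332) = 329.7·0.55886 = 184.256.
G = 288.1·(138.91 − 60)^(-0.07551) = 288.1·78.91^(-0.07551) = 288.1·0.71903 = 207.153.
B = 255 by definition for t > 66.
Rounded: (184, 207, 255).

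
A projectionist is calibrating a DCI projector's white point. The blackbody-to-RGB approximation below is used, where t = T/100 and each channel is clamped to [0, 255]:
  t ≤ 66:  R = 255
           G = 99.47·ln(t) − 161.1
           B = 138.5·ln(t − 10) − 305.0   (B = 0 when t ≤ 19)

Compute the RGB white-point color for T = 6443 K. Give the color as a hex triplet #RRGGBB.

#FFFDF9

t = 6443/100 = 64.43; the t ≤ 66 branch applies.
R = 255 by definition for t ≤ 66.
G = 99.47·ln 64.43 − 161.1 = 99.47·4.1656 − 161.1 = 253.250.
B = 138.5·ln(64.43 − 10) − 305.0 = 138.5·ln 54.43 − 305.0 = 138.5·3.9969 − 305.0 = 248.573.
Rounded: (255, 253, 249).
In hex: #FFFDF9.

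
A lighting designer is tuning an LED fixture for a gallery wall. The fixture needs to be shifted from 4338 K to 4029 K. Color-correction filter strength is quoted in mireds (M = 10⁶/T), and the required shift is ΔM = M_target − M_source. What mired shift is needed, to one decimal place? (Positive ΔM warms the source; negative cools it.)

+17.7 mireds

M_source = 10⁶/4338 = 230.521; M_target = 10⁶/4029 = 248.201.
ΔM = 248.201 − 230.521 = 17.680 → +17.7 mireds, a warming shift.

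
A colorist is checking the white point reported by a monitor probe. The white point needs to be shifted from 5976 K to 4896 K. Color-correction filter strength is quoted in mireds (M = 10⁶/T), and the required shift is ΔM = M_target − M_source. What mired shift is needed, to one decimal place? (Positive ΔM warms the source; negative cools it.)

+36.9 mireds

M_source = 10⁶/5976 = 167.336; M_target = 10⁶/4896 = 204.248.
ΔM = 204.248 − 167.336 = 36.912 → +36.9 mireds, a warming shift.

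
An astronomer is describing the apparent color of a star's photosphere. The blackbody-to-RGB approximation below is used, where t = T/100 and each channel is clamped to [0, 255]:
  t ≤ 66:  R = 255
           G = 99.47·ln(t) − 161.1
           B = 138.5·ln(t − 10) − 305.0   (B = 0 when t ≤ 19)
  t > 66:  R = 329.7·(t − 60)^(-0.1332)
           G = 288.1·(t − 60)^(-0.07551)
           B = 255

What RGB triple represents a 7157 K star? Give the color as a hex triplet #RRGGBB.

t = 7157/100 = 71.57; the t > 66 branch applies.
R = 329.7·(71.57 − 60)^(-0.1332) = 329.7·11.57^(-0.1332) = 329.7·0.72171 = 237.948.
G = 288.1·(71.57 − 60)^(-0.07551) = 288.1·11.57^(-0.07551) = 288.1·0.83120 = 239.470.
B = 255 by definition for t > 66.
Rounded: (238, 239, 255).
In hex: #EEEFFF.

#EEEFFF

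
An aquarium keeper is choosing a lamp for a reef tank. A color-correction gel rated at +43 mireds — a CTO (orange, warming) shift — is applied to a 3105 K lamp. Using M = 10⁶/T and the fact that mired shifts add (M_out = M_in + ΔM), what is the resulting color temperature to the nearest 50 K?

2750 K

M_in = 10⁶/3105 = 322.06 mireds.
M_out = 322.06 + (+43) = 365.06 mireds.
T_out = 10⁶/365.06 = 2739.3 K → 2750 K.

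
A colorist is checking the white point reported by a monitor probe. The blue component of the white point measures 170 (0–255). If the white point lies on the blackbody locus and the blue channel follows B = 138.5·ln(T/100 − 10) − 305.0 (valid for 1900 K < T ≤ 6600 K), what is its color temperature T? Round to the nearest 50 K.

4100 K

ln(t − 10) = (170 + 305.0) / 138.5 = 3.4296.
t − 10 = e^3.4296 = 30.864, so t = 40.864.
T = 100·t = 4086 K → 4100 K to the nearest 50 K.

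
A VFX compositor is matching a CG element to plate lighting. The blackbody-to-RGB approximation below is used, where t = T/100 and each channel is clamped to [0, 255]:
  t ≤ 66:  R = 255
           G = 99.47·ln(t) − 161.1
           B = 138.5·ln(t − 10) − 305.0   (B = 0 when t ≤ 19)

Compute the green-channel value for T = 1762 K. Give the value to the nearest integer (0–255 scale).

t = 1762/100 = 17.62; the t ≤ 66 branch applies.
G = 99.47·ln 17.62 − 161.1 = 99.47·2.8690 − 161.1 = 124.283.
Rounded: 124.

124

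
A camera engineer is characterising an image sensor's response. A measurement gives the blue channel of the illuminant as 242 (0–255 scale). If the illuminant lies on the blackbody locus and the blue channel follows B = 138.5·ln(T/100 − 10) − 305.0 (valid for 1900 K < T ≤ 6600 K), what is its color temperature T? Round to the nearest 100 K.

ln(t − 10) = (242 + 305.0) / 138.5 = 3.9495.
t − 10 = e^3.9495 = 51.907, so t = 61.907.
T = 100·t = 6191 K → 6200 K to the nearest 100 K.

6200 K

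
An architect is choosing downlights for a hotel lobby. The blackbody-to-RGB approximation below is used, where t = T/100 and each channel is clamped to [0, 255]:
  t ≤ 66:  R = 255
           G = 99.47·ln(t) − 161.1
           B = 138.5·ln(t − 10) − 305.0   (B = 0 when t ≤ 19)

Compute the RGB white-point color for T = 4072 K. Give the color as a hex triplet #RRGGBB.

#FFD0A9

t = 4072/100 = 40.72; the t ≤ 66 branch applies.
R = 255 by definition for t ≤ 66.
G = 99.47·ln 40.72 − 161.1 = 99.47·3.7067 − 161.1 = 207.607.
B = 138.5·ln(40.72 − 10) − 305.0 = 138.5·ln 30.72 − 305.0 = 138.5·3.4249 − 305.0 = 169.351.
Rounded: (255, 208, 169).
In hex: #FFD0A9.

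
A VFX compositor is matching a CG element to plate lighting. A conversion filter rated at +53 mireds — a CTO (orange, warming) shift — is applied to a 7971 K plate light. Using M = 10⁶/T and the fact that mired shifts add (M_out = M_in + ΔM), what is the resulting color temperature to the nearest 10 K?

M_in = 10⁶/7971 = 125.45 mireds.
M_out = 125.45 + (+53) = 178.45 mireds.
T_out = 10⁶/178.45 = 5603.7 K → 5600 K.

5600 K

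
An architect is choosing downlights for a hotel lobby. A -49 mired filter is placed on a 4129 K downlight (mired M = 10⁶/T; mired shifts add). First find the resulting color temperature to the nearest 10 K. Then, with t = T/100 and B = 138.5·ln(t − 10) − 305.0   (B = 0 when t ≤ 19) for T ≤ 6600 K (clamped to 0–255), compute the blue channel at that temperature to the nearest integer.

212

M_in = 10⁶/4129 = 242.19; M_out = 242.19 + (-49) = 193.19.
T_out = 10⁶/193.19 = 5176.3 K → 5180 K; t = 51.8.
B = 138.5·ln(51.8 − 10) − 305.0 = 138.5·ln 41.8 − 305.0 = 138.5·3.7329 − 305.0 = 212.006.
Rounded: 212.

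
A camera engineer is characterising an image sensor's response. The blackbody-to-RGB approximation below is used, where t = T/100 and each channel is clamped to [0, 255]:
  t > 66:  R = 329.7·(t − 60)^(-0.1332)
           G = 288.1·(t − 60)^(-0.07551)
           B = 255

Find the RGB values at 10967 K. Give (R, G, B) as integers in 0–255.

t = 10967/100 = 109.67; the t > 66 branch applies.
R = 329.7·(109.67 − 60)^(-0.1332) = 329.7·49.67^(-0.1332) = 329.7·0.59440 = 195.974.
G = 288.1·(109.67 − 60)^(-0.07551) = 288.1·49.67^(-0.07551) = 288.1·0.74461 = 214.522.
B = 255 by definition for t > 66.
Rounded: (196, 215, 255).

(196, 215, 255)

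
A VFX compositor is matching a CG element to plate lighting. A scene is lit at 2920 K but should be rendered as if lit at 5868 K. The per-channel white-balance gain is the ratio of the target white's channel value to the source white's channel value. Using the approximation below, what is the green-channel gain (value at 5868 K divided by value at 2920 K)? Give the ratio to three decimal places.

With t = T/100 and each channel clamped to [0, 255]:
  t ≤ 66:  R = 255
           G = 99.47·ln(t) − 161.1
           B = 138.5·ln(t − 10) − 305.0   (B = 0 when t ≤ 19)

At 2920 K (t = 29.2):
  G = 99.47·ln 29.2 − 161.1 = 99.47·3.3742 − 161.1 = 174.529.
At 5868 K (t = 58.68):
  G = 99.47·ln 58.68 − 161.1 = 99.47·4.0721 − 161.1 = 243.952.
Gain = 243.952 / 174.529 = 1.3978 → 1.398.

1.398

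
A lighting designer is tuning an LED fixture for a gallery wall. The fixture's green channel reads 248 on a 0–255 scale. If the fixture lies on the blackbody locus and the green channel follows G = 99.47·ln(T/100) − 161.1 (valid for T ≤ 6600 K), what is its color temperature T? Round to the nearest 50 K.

ln t = (248 + 161.1) / 99.47 = 4.1128.
t = e^4.1128 = 61.117.
T = 100·t = 6112 K → 6100 K to the nearest 50 K.

6100 K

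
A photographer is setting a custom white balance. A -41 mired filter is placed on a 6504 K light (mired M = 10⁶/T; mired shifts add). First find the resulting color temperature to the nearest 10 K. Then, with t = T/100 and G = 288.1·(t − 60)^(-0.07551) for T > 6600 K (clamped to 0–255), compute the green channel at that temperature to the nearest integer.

M_in = 10⁶/6504 = 153.75; M_out = 153.75 + (-41) = 112.75.
T_out = 10⁶/112.75 = 8869.1 K → 8870 K; t = 88.7.
G = 288.1·(88.7 − 60)^(-0.07551) = 288.1·28.7^(-0.07551) = 288.1·0.77610 = 223.593.
Rounded: 224.

224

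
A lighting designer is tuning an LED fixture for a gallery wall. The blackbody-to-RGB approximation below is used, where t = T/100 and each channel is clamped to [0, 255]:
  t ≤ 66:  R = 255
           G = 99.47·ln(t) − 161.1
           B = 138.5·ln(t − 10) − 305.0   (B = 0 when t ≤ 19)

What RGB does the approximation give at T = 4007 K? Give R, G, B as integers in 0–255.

R=255, G=206, B=166

t = 4007/100 = 40.07; the t ≤ 66 branch applies.
R = 255 by definition for t ≤ 66.
G = 99.47·ln 40.07 − 161.1 = 99.47·3.6906 − 161.1 = 206.007.
B = 138.5·ln(40.07 − 10) − 305.0 = 138.5·ln 30.07 − 305.0 = 138.5·3.4035 − 305.0 = 166.389.
Rounded: (255, 206, 166).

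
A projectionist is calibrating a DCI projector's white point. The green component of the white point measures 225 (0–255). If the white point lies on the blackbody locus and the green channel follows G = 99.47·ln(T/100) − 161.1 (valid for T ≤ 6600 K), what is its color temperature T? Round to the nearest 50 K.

ln t = (225 + 161.1) / 99.47 = 3.8816.
t = e^3.8816 = 48.500.
T = 100·t = 4850 K → 4850 K to the nearest 50 K.

4850 K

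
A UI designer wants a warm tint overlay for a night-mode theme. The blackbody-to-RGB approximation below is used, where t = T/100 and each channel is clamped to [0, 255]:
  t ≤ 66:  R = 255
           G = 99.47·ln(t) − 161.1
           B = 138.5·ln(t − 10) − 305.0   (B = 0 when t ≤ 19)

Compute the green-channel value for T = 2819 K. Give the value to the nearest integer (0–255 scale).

t = 2819/100 = 28.19; the t ≤ 66 branch applies.
G = 99.47·ln 28.19 − 161.1 = 99.47·3.3390 − 161.1 = 171.027.
Rounded: 171.

171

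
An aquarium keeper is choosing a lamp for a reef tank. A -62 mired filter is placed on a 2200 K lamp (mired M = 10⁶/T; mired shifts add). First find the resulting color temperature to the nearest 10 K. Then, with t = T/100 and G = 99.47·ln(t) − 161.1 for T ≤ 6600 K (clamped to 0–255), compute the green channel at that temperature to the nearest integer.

M_in = 10⁶/2200 = 454.55; M_out = 454.55 + (-62) = 392.55.
T_out = 10⁶/392.55 = 2547.5 K → 2550 K; t = 25.5.
G = 99.47·ln 25.5 − 161.1 = 99.47·3.2387 − 161.1 = 161.051.
Rounded: 161.

161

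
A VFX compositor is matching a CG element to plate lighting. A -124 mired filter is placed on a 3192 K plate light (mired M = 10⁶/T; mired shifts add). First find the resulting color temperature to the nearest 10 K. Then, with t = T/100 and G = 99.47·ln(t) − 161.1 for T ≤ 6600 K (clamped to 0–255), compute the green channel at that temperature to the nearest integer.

M_in = 10⁶/3192 = 313.28; M_out = 313.28 + (-124) = 189.28.
T_out = 10⁶/189.28 = 5283.1 K → 5280 K; t = 52.8.
G = 99.47·ln 52.8 − 161.1 = 99.47·3.9665 − 161.1 = 233.449.
Rounded: 233.

233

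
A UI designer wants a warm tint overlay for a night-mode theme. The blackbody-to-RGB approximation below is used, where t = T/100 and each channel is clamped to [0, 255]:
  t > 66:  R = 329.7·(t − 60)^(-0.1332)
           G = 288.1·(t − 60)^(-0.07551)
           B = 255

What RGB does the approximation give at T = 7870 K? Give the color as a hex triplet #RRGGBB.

t = 7870/100 = 78.7; the t > 66 branch applies.
R = 329.7·(78.7 − 60)^(-0.1332) = 329.7·18.7^(-0.1332) = 329.7·0.67700 = 223.208.
G = 288.1·(78.7 − 60)^(-0.07551) = 288.1·18.7^(-0.07551) = 288.1·0.80161 = 230.944.
B = 255 by definition for t > 66.
Rounded: (223, 231, 255).
In hex: #DFE7FF.

#DFE7FF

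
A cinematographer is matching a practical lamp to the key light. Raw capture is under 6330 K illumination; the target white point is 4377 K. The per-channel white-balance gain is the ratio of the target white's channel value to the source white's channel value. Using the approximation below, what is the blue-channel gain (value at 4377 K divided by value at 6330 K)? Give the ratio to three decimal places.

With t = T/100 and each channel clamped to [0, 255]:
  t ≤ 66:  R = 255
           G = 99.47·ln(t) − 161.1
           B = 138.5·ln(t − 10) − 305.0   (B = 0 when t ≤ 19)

At 6330 K (t = 63.3):
  B = 138.5·ln(63.3 − 10) − 305.0 = 138.5·ln 53.3 − 305.0 = 138.5·3.9759 − 305.0 = 245.667.
At 4377 K (t = 43.77):
  B = 138.5·ln(43.77 − 10) − 305.0 = 138.5·ln 33.77 − 305.0 = 138.5·3.5196 − 305.0 = 182.461.
Gain = 182.461 / 245.667 = 0.7427 → 0.743.

0.743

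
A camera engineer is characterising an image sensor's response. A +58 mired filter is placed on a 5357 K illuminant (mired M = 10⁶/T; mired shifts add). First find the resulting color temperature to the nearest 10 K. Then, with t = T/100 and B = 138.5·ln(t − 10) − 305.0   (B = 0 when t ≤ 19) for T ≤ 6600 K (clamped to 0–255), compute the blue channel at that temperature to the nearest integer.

170

M_in = 10⁶/5357 = 186.67; M_out = 186.67 + (+58) = 244.67.
T_out = 10⁶/244.67 = 4087.1 K → 4090 K; t = 40.9.
B = 138.5·ln(40.9 − 10) − 305.0 = 138.5·ln 30.9 − 305.0 = 138.5·3.4308 − 305.0 = 170.160.
Rounded: 170.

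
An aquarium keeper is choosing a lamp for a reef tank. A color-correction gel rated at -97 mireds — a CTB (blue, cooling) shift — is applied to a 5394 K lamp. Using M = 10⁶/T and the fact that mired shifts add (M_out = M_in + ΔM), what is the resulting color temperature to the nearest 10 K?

11310 K

M_in = 10⁶/5394 = 185.39 mireds.
M_out = 185.39 + (-97) = 88.39 mireds.
T_out = 10⁶/88.39 = 11313.3 K → 11310 K.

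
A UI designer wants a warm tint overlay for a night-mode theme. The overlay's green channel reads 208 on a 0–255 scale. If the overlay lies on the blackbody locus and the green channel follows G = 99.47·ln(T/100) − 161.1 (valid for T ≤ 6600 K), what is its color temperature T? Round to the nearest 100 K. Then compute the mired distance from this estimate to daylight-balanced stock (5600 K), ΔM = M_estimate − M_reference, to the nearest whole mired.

+65 mireds

ln t = (208 + 161.1) / 99.47 = 3.7107.
t = e^3.7107 = 40.881.
T = 100·t = 4088 K → 4100 K to the nearest 100 K.
M_estimate = 10⁶/4100 = 243.90; M_reference = 10⁶/5600 = 178.57.
ΔM = 243.90 − 178.57 = 65.33 → +65 mireds.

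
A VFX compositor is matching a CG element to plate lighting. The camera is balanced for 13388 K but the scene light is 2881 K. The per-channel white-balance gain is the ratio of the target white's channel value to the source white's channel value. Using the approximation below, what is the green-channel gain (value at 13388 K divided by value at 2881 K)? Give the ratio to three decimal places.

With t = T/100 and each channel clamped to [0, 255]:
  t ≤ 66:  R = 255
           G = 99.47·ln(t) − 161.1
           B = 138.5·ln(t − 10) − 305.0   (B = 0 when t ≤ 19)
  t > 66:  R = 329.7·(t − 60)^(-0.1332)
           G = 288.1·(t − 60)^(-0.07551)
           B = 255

1.202

At 2881 K (t = 28.81):
  G = 99.47·ln 28.81 − 161.1 = 99.47·3.3607 − 161.1 = 173.191.
At 13388 K (t = 133.88):
  G = 288.1·(133.88 − 60)^(-0.07551) = 288.1·73.88^(-0.07551) = 288.1·0.72262 = 208.186.
Gain = 208.186 / 173.191 = 1.2021 → 1.202.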